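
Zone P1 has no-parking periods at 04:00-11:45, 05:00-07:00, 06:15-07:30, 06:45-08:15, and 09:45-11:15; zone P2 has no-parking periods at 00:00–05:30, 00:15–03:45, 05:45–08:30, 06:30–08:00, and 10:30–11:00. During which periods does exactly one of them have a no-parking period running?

First set merges to 04:00–11:45.
Second set merges to 00:00–05:30, 05:45–08:30, 10:30–11:00.
A \ B = 05:30–05:45, 08:30–10:30, 11:00–11:45.
B \ A = 00:00–04:00.
Union of the two gives the symmetric difference.

00:00–04:00, 05:30–05:45, 08:30–10:30, 11:00–11:45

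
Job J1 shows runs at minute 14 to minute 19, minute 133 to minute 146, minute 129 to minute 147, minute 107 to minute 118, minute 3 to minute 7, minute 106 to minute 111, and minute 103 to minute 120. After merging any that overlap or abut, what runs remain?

minute 3 to minute 7, minute 14 to minute 19, minute 103 to minute 120, minute 129 to minute 147

Sort by start: minute 3 to minute 7, minute 14 to minute 19, minute 103 to minute 120, minute 106 to minute 111, minute 107 to minute 118, minute 129 to minute 147, minute 133 to minute 146.
minute 14 to minute 19 is disjoint → start new block.
minute 103 to minute 120 is disjoint → start new block.
minute 106 to minute 111 overlaps/touches minute 103 to minute 120 → extend to minute 103 to minute 120.
minute 107 to minute 118 overlaps/touches minute 103 to minute 120 → extend to minute 103 to minute 120.
minute 129 to minute 147 is disjoint → start new block.
minute 133 to minute 146 overlaps/touches minute 129 to minute 147 → extend to minute 129 to minute 147.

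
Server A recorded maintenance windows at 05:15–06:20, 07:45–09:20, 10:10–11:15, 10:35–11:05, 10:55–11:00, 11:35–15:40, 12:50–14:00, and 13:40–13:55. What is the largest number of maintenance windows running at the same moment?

3

At 10:55, 3 of the intervals are simultaneously active.
No point has more.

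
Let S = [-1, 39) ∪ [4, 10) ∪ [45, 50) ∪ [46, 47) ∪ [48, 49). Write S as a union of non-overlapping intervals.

[-1, 39) ∪ [45, 50)

[4, 10) overlaps/touches [-1, 39) → extend to [-1, 39).
[45, 50) is disjoint → start new block.
[46, 47) overlaps/touches [45, 50) → extend to [45, 50).
[48, 49) overlaps/touches [45, 50) → extend to [45, 50).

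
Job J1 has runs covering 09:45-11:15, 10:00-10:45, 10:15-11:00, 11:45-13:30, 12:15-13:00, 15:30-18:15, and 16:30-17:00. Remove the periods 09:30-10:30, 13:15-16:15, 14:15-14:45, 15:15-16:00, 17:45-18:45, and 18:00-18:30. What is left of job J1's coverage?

10:30–11:15, 11:45–13:15, 16:15–17:45

Merge the first list: 09:45–11:15, 11:45–13:30, 15:30–18:15.
Merge the second list: 09:30–10:30, 13:15–16:15, 17:45–18:45.
09:45–11:15 minus B → 10:30–11:15.
11:45–13:30 minus B → 11:45–13:15.
15:30–18:15 minus B → 16:15–17:45.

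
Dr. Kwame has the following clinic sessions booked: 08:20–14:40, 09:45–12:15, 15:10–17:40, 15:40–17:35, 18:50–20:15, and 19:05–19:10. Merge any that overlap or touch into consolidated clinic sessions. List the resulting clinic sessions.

09:45-12:15 overlaps/touches 08:20-14:40 → extend to 08:20-14:40.
15:10-17:40 is disjoint → start new block.
15:40-17:35 overlaps/touches 15:10-17:40 → extend to 15:10-17:40.
18:50-20:15 is disjoint → start new block.
19:05-19:10 overlaps/touches 18:50-20:15 → extend to 18:50-20:15.

08:20-14:40, 15:10-17:40, 18:50-20:15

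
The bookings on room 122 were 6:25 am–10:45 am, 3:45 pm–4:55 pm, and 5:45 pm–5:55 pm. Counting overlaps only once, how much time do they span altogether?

5 h 40 min

Merged: 6:25 am–10:45 am, 3:45 pm–4:55 pm, 5:45 pm–5:55 pm.
Lengths: 4 h 20 min + 1 h 10 min + 10 min = 5 h 40 min.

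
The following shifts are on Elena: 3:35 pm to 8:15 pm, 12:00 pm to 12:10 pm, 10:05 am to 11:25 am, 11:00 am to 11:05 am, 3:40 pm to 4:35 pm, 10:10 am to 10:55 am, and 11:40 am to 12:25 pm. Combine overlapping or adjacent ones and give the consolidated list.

Sort by start: 10:05 am–11:25 am, 10:10 am–10:55 am, 11:00 am–11:05 am, 11:40 am–12:25 pm, 12:00 pm–12:10 pm, 3:35 pm–8:15 pm, 3:40 pm–4:35 pm.
10:10 am–10:55 am overlaps/touches 10:05 am–11:25 am → extend to 10:05 am–11:25 am.
11:00 am–11:05 am overlaps/touches 10:05 am–11:25 am → extend to 10:05 am–11:25 am.
11:40 am–12:25 pm is disjoint → start new block.
12:00 pm–12:10 pm overlaps/touches 11:40 am–12:25 pm → extend to 11:40 am–12:25 pm.
3:35 pm–8:15 pm is disjoint → start new block.
3:40 pm–4:35 pm overlaps/touches 3:35 pm–8:15 pm → extend to 3:35 pm–8:15 pm.

10:05 am–11:25 am, 11:40 am–12:25 pm, 3:35 pm–8:15 pm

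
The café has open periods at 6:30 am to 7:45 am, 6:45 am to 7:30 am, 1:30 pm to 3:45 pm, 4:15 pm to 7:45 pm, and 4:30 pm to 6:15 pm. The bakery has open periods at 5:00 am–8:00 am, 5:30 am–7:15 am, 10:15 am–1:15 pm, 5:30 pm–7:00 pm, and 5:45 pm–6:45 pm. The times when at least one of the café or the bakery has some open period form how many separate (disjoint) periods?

4

A, merged: 6:30 am–7:45 am, 1:30 pm–3:45 pm, 4:15 pm–7:45 pm.
B, merged: 5:00 am–8:00 am, 10:15 am–1:15 pm, 5:30 pm–7:00 pm.
A ∪ B = 5:00 am–8:00 am, 10:15 am–1:15 pm, 1:30 pm–3:45 pm, 4:15 pm–7:45 pm.
That is 4 disjoint pieces.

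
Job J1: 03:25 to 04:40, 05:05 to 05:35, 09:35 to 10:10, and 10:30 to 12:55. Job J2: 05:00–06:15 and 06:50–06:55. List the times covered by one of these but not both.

A but not B: 03:25–04:40, 09:35–10:10, 10:30–12:55.
B but not A: 05:00–05:05, 05:35–06:15, 06:50–06:55.
Combining gives A △ B.

03:25–04:40, 05:00–05:05, 05:35–06:15, 06:50–06:55, 09:35–10:10, 10:30–12:55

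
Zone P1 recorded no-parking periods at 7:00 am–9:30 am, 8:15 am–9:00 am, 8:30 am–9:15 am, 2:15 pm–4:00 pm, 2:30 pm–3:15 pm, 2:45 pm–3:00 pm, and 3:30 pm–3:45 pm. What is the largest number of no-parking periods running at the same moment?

Sweep endpoints in order; track running count of active intervals.
Peak of 3 reached at 8:30 am.

3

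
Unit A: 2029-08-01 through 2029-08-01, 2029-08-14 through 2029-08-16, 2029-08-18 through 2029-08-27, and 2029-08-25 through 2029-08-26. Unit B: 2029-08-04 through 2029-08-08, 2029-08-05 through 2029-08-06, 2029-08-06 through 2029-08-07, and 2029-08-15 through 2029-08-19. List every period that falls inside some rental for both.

2029-08-15 through 2029-08-16, 2029-08-18 through 2029-08-19

First set merges to 2029-08-01 through 2029-08-01, 2029-08-14 through 2029-08-16, 2029-08-18 through 2029-08-27.
Second set merges to 2029-08-04 through 2029-08-08, 2029-08-15 through 2029-08-19.
2029-08-01 through 2029-08-01: no overlap with the second set.
2029-08-14 through 2029-08-16 meets the second set on 2029-08-15 through 2029-08-16.
2029-08-18 through 2029-08-27 meets the second set on 2029-08-18 through 2029-08-19.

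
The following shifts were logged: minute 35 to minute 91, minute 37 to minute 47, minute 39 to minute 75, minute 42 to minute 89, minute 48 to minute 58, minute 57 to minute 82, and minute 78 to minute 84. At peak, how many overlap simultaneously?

5

Walk the sorted start/end points keeping a running depth.
The depth first hits 5 at minute 57.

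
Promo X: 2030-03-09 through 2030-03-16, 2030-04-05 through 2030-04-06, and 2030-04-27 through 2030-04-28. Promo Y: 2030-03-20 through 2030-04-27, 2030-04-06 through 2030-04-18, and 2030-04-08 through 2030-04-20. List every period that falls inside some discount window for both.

2030-04-05 through 2030-04-06, 2030-04-27 through 2030-04-27

B, merged: 2030-03-20 through 2030-04-27.
2030-03-09 through 2030-03-16 meets no B interval.
2030-04-05 through 2030-04-06 ∩ B → 2030-04-05 through 2030-04-06.
2030-04-27 through 2030-04-28 ∩ B → 2030-04-27 through 2030-04-27.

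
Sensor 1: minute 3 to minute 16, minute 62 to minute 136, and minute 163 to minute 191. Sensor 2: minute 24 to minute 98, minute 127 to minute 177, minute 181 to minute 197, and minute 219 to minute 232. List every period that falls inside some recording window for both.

minute 62 to minute 98, minute 127 to minute 136, minute 163 to minute 177, minute 181 to minute 191

minute 3 to minute 16: no overlap with the second set.
minute 62 to minute 136 meets the second set on minute 62 to minute 98, minute 127 to minute 136.
minute 163 to minute 191 meets the second set on minute 163 to minute 177, minute 181 to minute 191.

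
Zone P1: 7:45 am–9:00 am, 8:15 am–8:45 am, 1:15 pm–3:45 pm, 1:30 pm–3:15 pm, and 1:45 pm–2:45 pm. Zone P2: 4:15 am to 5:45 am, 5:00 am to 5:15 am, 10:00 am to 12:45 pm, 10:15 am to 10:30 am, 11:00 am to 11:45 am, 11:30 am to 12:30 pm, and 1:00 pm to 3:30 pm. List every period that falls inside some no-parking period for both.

1:15 pm–3:30 pm

A, merged: 7:45 am–9:00 am, 1:15 pm–3:45 pm.
B, merged: 4:15 am–5:45 am, 10:00 am–12:45 pm, 1:00 pm–3:30 pm.
7:45 am–9:00 am: no overlap with the second set.
1:15 pm–3:45 pm meets the second set on 1:15 pm–3:30 pm.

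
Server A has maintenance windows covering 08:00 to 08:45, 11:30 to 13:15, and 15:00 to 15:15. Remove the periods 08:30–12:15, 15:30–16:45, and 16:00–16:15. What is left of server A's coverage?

08:00–08:30, 12:15–13:15, 15:00–15:15

Merge the second list: 08:30–12:15, 15:30–16:45.
08:00–08:45 with B removed leaves 08:00–08:30.
11:30–13:15 with B removed leaves 12:15–13:15.
15:00–15:15 is untouched.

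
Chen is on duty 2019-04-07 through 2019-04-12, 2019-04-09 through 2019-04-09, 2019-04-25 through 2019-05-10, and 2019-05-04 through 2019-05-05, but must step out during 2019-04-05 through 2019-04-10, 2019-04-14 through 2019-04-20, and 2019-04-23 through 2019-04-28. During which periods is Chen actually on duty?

2019-04-11 through 2019-04-12, 2019-04-29 through 2019-05-10

First set merges to 2019-04-07 through 2019-04-12, 2019-04-25 through 2019-05-10.
2019-04-07 through 2019-04-12 minus B → 2019-04-11 through 2019-04-12.
2019-04-25 through 2019-05-10 minus B → 2019-04-29 through 2019-05-10.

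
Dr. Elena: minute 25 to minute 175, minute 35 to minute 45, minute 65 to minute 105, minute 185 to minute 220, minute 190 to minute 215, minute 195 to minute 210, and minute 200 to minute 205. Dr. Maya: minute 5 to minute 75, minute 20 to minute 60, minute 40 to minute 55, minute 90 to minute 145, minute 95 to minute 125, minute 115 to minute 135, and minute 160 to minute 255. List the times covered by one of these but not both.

Merge the first list: minute 25 to minute 175, minute 185 to minute 220.
Merge the second list: minute 5 to minute 75, minute 90 to minute 145, minute 160 to minute 255.
A \ B = minute 75 to minute 90, minute 145 to minute 160.
B \ A = minute 5 to minute 25, minute 175 to minute 185, minute 220 to minute 255.
Union of the two gives the symmetric difference.

minute 5 to minute 25, minute 75 to minute 90, minute 145 to minute 160, minute 175 to minute 185, minute 220 to minute 255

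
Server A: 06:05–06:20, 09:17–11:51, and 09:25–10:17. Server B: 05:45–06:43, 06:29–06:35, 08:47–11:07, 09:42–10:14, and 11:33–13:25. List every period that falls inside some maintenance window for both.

06:05-06:20, 09:17-11:07, 11:33-11:51

Merge the first list: 06:05-06:20, 09:17-11:51.
Merge the second list: 05:45-06:43, 08:47-11:07, 11:33-13:25.
06:05-06:20 ∩ B → 06:05-06:20.
09:17-11:51 ∩ B → 09:17-11:07, 11:33-11:51.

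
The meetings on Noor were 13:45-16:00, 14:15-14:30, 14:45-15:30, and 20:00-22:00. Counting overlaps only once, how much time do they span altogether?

4 h 15 min

Merged: 13:45-16:00, 20:00-22:00.
Lengths: 2 h 15 min + 2 h = 4 h 15 min.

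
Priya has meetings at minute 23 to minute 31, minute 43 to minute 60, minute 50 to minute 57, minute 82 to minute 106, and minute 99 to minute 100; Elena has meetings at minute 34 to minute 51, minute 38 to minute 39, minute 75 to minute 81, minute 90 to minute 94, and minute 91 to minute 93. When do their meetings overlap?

minute 43 to minute 51, minute 90 to minute 94

A, merged: minute 23 to minute 31, minute 43 to minute 60, minute 82 to minute 106.
B, merged: minute 34 to minute 51, minute 75 to minute 81, minute 90 to minute 94.
minute 23 to minute 31: no overlap with the second set.
minute 43 to minute 60 meets the second set on minute 43 to minute 51.
minute 82 to minute 106 meets the second set on minute 90 to minute 94.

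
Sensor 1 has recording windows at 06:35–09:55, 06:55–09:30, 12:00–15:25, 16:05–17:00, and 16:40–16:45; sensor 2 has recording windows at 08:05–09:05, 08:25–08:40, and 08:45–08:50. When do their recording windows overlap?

08:05–09:05

First set merges to 06:35–09:55, 12:00–15:25, 16:05–17:00.
Second set merges to 08:05–09:05.
06:35–09:55 overlaps B on 08:05–09:05.
12:00–15:25 falls entirely outside B.
16:05–17:00 falls entirely outside B.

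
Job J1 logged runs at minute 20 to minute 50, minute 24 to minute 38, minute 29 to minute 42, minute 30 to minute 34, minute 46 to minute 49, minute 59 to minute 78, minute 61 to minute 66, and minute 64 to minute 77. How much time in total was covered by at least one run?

Merged: minute 20 to minute 50, minute 59 to minute 78.
Lengths: 30 minutes + 19 minutes = 49 minutes.

49 minutes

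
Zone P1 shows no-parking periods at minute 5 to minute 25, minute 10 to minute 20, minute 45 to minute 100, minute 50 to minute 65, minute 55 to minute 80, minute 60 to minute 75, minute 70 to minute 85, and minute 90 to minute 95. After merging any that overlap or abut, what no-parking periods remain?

minute 5 to minute 25, minute 45 to minute 100

minute 10 to minute 20 overlaps/touches minute 5 to minute 25 → extend to minute 5 to minute 25.
minute 45 to minute 100 is disjoint → start new block.
minute 50 to minute 65 overlaps/touches minute 45 to minute 100 → extend to minute 45 to minute 100.
minute 55 to minute 80 overlaps/touches minute 45 to minute 100 → extend to minute 45 to minute 100.
minute 60 to minute 75 overlaps/touches minute 45 to minute 100 → extend to minute 45 to minute 100.
minute 70 to minute 85 overlaps/touches minute 45 to minute 100 → extend to minute 45 to minute 100.
minute 90 to minute 95 overlaps/touches minute 45 to minute 100 → extend to minute 45 to minute 100.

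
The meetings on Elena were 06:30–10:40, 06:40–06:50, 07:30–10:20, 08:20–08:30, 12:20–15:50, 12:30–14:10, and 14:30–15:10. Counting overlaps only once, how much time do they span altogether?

Merged: 06:30–10:40, 12:20–15:50.
Lengths: 4 h 10 min + 3 h 30 min = 7 h 40 min.

7 h 40 min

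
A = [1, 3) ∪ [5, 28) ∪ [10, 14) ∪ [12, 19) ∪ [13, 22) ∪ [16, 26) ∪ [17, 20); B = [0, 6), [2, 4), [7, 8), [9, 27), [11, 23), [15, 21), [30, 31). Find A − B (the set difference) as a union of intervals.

[6, 7) ∪ [8, 9) ∪ [27, 28)

First set merges to [1, 3), [5, 28).
Second set merges to [0, 6), [7, 8), [9, 27), [30, 31).
[1, 3) lies entirely inside B → drops out.
[5, 28) with B removed leaves [6, 7), [8, 9), [27, 28).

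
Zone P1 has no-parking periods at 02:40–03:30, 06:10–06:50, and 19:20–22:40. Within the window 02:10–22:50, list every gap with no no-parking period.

The merged coverage is 02:40–03:30, 06:10–06:50, 19:20–22:40.
Uncovered inside 02:10–22:50: 02:10–02:40, 03:30–06:10, 06:50–19:20, 22:40–22:50.

02:10–02:40, 03:30–06:10, 06:50–19:20, 22:40–22:50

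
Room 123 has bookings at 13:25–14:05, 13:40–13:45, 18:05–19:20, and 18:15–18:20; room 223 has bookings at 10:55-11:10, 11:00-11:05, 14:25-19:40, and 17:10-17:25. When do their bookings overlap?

18:05-19:20

First set merges to 13:25-14:05, 18:05-19:20.
Second set merges to 10:55-11:10, 14:25-19:40.
13:25-14:05: no overlap with the second set.
18:05-19:20 meets the second set on 18:05-19:20.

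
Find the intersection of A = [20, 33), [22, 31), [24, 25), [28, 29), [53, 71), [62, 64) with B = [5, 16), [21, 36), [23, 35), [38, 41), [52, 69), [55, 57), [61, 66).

[21, 33) ∪ [53, 69)

Merge the first list: [20, 33), [53, 71).
Merge the second list: [5, 16), [21, 36), [38, 41), [52, 69).
[20, 33) overlaps B on [21, 33).
[53, 71) overlaps B on [53, 69).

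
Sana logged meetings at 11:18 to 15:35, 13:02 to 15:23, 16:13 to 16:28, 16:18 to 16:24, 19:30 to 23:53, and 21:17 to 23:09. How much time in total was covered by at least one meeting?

Merged: 11:18–15:35, 16:13–16:28, 19:30–23:53.
Lengths: 4 h 17 min + 15 min + 4 h 23 min = 8 h 55 min.

8 h 55 min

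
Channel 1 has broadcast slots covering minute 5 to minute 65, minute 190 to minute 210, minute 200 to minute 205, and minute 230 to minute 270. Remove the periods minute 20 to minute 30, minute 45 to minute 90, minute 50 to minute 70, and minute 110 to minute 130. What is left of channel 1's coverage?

minute 5 to minute 20, minute 30 to minute 45, minute 190 to minute 210, minute 230 to minute 270

First set merges to minute 5 to minute 65, minute 190 to minute 210, minute 230 to minute 270.
Second set merges to minute 20 to minute 30, minute 45 to minute 90, minute 110 to minute 130.
minute 5 to minute 65 with B removed leaves minute 5 to minute 20, minute 30 to minute 45.
minute 190 to minute 210 is untouched.
minute 230 to minute 270 is untouched.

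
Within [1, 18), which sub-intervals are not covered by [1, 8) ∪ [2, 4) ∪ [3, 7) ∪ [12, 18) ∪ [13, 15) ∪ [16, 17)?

After merging, the occupied span is [1, 8), [12, 18).
Uncovered inside [1, 18): [8, 12).

[8, 12)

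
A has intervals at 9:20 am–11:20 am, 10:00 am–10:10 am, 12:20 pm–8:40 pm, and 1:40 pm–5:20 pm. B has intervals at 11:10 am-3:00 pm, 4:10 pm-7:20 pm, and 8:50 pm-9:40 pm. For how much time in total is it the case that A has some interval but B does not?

First set merges to 9:20 am–11:20 am, 12:20 pm–8:40 pm.
A \ B = 9:20 am–11:10 am, 3:00 pm–4:10 pm, 7:20 pm–8:40 pm.
Total: 1 h 50 min + 1 h 10 min + 1 h 20 min = 4 h 20 min.

4 h 20 min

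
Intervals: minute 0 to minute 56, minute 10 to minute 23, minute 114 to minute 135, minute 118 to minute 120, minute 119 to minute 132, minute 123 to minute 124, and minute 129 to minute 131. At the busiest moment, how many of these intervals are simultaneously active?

Walk the sorted start/end points keeping a running depth.
The depth first hits 3 at minute 119.

3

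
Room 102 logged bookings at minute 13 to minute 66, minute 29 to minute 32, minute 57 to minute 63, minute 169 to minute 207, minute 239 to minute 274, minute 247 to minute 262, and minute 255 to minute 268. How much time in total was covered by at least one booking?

Merged: minute 13 to minute 66, minute 169 to minute 207, minute 239 to minute 274.
Lengths: 53 minutes + 38 minutes + 35 minutes = 126 minutes.

126 minutes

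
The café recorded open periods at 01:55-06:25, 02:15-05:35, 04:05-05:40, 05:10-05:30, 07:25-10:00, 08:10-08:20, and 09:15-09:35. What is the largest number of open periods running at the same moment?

At 05:10, 4 of the intervals are simultaneously active.
No point has more.

4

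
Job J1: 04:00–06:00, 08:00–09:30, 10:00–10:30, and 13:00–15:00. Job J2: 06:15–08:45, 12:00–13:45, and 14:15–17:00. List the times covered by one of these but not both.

A \ B = 04:00-06:00, 08:45-09:30, 10:00-10:30, 13:45-14:15.
B \ A = 06:15-08:00, 12:00-13:00, 15:00-17:00.
Union of the two gives the symmetric difference.

04:00-06:00, 06:15-08:00, 08:45-09:30, 10:00-10:30, 12:00-13:00, 13:45-14:15, 15:00-17:00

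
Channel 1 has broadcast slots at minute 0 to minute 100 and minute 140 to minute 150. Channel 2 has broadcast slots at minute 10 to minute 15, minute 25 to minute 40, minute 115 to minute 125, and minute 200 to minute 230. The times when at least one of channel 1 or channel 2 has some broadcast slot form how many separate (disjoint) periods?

A ∪ B = minute 0 to minute 100, minute 115 to minute 125, minute 140 to minute 150, minute 200 to minute 230.
That is 4 disjoint pieces.

4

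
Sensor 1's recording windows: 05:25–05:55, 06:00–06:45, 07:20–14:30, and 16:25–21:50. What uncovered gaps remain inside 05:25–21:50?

Covered (merged): 05:25–05:55, 06:00–06:45, 07:20–14:30, 16:25–21:50.
Gaps within 05:25–21:50: 05:55–06:00, 06:45–07:20, 14:30–16:25.

05:55–06:00, 06:45–07:20, 14:30–16:25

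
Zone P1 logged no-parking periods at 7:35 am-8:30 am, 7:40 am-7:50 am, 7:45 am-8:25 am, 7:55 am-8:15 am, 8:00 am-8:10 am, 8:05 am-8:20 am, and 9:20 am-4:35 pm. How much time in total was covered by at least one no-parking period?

Merged: 7:35 am–8:30 am, 9:20 am–4:35 pm.
Lengths: 55 min + 7 h 15 min = 8 h 10 min.

8 h 10 min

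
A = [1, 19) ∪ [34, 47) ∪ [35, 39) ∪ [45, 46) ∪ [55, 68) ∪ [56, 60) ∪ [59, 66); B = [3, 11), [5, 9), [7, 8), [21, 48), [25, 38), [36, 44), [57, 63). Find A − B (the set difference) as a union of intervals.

Merge the first list: [1, 19), [34, 47), [55, 68).
Merge the second list: [3, 11), [21, 48), [57, 63).
[1, 19) \ B = [1, 3), [11, 19).
[34, 47): entirely removed.
[55, 68) \ B = [55, 57), [63, 68).

[1, 3) ∪ [11, 19) ∪ [55, 57) ∪ [63, 68)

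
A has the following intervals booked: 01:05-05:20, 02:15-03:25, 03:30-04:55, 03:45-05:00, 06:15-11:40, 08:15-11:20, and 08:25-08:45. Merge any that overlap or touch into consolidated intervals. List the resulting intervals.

01:05–05:20, 06:15–11:40

02:15–03:25 overlaps/touches 01:05–05:20 → extend to 01:05–05:20.
03:30–04:55 overlaps/touches 01:05–05:20 → extend to 01:05–05:20.
03:45–05:00 overlaps/touches 01:05–05:20 → extend to 01:05–05:20.
06:15–11:40 is disjoint → start new block.
08:15–11:20 overlaps/touches 06:15–11:40 → extend to 06:15–11:40.
08:25–08:45 overlaps/touches 06:15–11:40 → extend to 06:15–11:40.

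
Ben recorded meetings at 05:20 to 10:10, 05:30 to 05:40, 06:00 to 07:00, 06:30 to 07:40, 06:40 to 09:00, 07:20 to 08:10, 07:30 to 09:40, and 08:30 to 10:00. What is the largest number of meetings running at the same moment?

At 07:30, 5 of the intervals are simultaneously active.
No point has more.

5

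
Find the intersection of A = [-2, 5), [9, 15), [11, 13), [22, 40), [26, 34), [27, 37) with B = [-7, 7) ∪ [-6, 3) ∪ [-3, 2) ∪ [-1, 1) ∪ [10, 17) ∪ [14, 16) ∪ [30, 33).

A, merged: [-2, 5), [9, 15), [22, 40).
B, merged: [-7, 7), [10, 17), [30, 33).
[-2, 5) meets the second set on [-2, 5).
[9, 15) meets the second set on [10, 15).
[22, 40) meets the second set on [30, 33).

[-2, 5) ∪ [10, 15) ∪ [30, 33)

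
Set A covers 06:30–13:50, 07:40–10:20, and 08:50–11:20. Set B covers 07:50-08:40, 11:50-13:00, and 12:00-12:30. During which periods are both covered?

07:50-08:40, 11:50-13:00

A, merged: 06:30-13:50.
B, merged: 07:50-08:40, 11:50-13:00.
06:30-13:50 overlaps B on 07:50-08:40, 11:50-13:00.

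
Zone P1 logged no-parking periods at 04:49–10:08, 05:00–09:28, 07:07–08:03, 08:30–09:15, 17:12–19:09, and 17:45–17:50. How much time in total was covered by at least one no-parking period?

Merged: 04:49–10:08, 17:12–19:09.
Lengths: 5 h 19 min + 1 h 57 min = 7 h 16 min.

7 h 16 min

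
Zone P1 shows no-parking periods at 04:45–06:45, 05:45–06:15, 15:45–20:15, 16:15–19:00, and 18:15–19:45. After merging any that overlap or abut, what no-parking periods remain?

05:45-06:15 overlaps/touches 04:45-06:45 → extend to 04:45-06:45.
15:45-20:15 is disjoint → start new block.
16:15-19:00 overlaps/touches 15:45-20:15 → extend to 15:45-20:15.
18:15-19:45 overlaps/touches 15:45-20:15 → extend to 15:45-20:15.

04:45-06:45, 15:45-20:15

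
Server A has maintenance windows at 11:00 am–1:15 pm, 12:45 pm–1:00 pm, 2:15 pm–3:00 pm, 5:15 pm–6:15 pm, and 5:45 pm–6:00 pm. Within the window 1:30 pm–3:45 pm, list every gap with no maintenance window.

1:30 pm–2:15 pm, 3:00 pm–3:45 pm

Covered (merged): 11:00 am–1:15 pm, 2:15 pm–3:00 pm, 5:15 pm–6:15 pm.
Gaps within 1:30 pm–3:45 pm: 1:30 pm–2:15 pm, 3:00 pm–3:45 pm.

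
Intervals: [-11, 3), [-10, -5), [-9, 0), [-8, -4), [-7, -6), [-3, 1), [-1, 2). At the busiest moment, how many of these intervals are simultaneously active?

Sweep endpoints in order; track running count of active intervals.
Peak of 5 reached at -7.

5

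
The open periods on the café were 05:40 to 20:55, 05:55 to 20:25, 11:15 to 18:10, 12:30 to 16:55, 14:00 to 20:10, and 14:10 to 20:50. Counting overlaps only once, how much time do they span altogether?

Merged: 05:40–20:55.
Length: 15 h 15 min.

15 h 15 min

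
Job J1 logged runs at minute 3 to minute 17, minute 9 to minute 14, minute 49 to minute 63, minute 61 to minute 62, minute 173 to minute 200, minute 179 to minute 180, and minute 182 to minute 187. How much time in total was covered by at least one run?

Merged: minute 3 to minute 17, minute 49 to minute 63, minute 173 to minute 200.
Lengths: 14 minutes + 14 minutes + 27 minutes = 55 minutes.

55 minutes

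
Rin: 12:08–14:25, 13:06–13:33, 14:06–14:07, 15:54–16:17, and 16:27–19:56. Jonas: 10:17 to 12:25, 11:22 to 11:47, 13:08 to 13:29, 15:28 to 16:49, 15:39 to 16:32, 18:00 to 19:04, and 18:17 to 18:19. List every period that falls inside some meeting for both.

12:08-12:25, 13:08-13:29, 15:54-16:17, 16:27-16:49, 18:00-19:04

First set merges to 12:08-14:25, 15:54-16:17, 16:27-19:56.
Second set merges to 10:17-12:25, 13:08-13:29, 15:28-16:49, 18:00-19:04.
12:08-14:25 overlaps B on 12:08-12:25, 13:08-13:29.
15:54-16:17 overlaps B on 15:54-16:17.
16:27-19:56 overlaps B on 16:27-16:49, 18:00-19:04.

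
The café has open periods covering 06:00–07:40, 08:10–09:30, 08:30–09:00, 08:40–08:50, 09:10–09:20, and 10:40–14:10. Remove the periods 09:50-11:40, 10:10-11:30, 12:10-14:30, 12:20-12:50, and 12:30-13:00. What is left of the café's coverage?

06:00–07:40, 08:10–09:30, 11:40–12:10

Merge the first list: 06:00–07:40, 08:10–09:30, 10:40–14:10.
Merge the second list: 09:50–11:40, 12:10–14:30.
06:00–07:40: nothing removed.
08:10–09:30: nothing removed.
10:40–14:10 \ B = 11:40–12:10.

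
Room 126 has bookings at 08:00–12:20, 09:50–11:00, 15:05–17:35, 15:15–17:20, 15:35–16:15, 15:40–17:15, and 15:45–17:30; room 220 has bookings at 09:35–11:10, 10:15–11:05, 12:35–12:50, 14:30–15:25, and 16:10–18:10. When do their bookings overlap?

First set merges to 08:00-12:20, 15:05-17:35.
Second set merges to 09:35-11:10, 12:35-12:50, 14:30-15:25, 16:10-18:10.
08:00-12:20 ∩ B → 09:35-11:10.
15:05-17:35 ∩ B → 15:05-15:25, 16:10-17:35.

09:35-11:10, 15:05-15:25, 16:10-17:35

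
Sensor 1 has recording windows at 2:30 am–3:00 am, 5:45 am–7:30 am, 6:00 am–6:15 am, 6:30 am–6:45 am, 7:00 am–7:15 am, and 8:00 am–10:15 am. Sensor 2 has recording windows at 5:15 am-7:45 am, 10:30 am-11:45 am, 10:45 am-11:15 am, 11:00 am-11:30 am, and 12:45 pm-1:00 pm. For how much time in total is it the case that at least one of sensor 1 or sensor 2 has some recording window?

Merge the first list: 2:30 am–3:00 am, 5:45 am–7:30 am, 8:00 am–10:15 am.
Merge the second list: 5:15 am–7:45 am, 10:30 am–11:45 am, 12:45 pm–1:00 pm.
A ∪ B = 2:30 am–3:00 am, 5:15 am–7:45 am, 8:00 am–10:15 am, 10:30 am–11:45 am, 12:45 pm–1:00 pm.
Total: 30 min + 2 h 30 min + 2 h 15 min + 1 h 15 min + 15 min = 6 h 45 min.

6 h 45 min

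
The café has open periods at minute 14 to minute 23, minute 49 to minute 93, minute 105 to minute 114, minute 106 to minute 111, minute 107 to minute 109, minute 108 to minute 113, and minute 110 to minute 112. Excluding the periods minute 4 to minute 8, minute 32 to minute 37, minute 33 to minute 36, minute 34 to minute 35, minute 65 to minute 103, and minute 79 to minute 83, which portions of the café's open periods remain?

minute 14 to minute 23, minute 49 to minute 65, minute 105 to minute 114

First set merges to minute 14 to minute 23, minute 49 to minute 93, minute 105 to minute 114.
Second set merges to minute 4 to minute 8, minute 32 to minute 37, minute 65 to minute 103.
minute 14 to minute 23 is untouched.
minute 49 to minute 93 with B removed leaves minute 49 to minute 65.
minute 105 to minute 114 is untouched.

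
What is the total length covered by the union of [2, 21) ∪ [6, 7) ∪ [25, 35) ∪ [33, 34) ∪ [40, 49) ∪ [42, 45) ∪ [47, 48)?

Merged: [2, 21), [25, 35), [40, 49).
Lengths: 19 + 10 + 9 = 38.

38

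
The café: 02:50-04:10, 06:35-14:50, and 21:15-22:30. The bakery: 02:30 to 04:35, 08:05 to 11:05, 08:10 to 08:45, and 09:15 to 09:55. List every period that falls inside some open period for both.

02:50-04:10, 08:05-11:05

Second set merges to 02:30-04:35, 08:05-11:05.
02:50-04:10 overlaps B on 02:50-04:10.
06:35-14:50 overlaps B on 08:05-11:05.
21:15-22:30 falls entirely outside B.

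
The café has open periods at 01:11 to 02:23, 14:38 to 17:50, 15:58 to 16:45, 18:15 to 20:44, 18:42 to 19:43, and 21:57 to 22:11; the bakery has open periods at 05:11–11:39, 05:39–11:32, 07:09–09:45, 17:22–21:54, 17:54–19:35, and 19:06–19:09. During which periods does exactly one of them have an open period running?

First set merges to 01:11-02:23, 14:38-17:50, 18:15-20:44, 21:57-22:11.
Second set merges to 05:11-11:39, 17:22-21:54.
Only in the first: 01:11-02:23, 14:38-17:22, 21:57-22:11.
Only in the second: 05:11-11:39, 17:50-18:15, 20:44-21:54.
Together these are the periods covered by exactly one.

01:11-02:23, 05:11-11:39, 14:38-17:22, 17:50-18:15, 20:44-21:54, 21:57-22:11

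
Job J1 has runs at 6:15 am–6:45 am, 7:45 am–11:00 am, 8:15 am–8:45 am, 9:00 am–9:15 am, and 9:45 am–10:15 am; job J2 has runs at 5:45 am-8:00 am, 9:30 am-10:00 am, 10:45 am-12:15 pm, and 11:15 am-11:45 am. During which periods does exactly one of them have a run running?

A, merged: 6:15 am–6:45 am, 7:45 am–11:00 am.
B, merged: 5:45 am–8:00 am, 9:30 am–10:00 am, 10:45 am–12:15 pm.
A but not B: 8:00 am–9:30 am, 10:00 am–10:45 am.
B but not A: 5:45 am–6:15 am, 6:45 am–7:45 am, 11:00 am–12:15 pm.
Combining gives A △ B.

5:45 am–6:15 am, 6:45 am–7:45 am, 8:00 am–9:30 am, 10:00 am–10:45 am, 11:00 am–12:15 pm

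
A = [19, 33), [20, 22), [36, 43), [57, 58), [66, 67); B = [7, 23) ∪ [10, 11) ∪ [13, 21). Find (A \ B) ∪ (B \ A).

First set merges to [19, 33), [36, 43), [57, 58), [66, 67).
Second set merges to [7, 23).
A but not B: [23, 33), [36, 43), [57, 58), [66, 67).
B but not A: [7, 19).
Combining gives A △ B.

[7, 19) ∪ [23, 33) ∪ [36, 43) ∪ [57, 58) ∪ [66, 67)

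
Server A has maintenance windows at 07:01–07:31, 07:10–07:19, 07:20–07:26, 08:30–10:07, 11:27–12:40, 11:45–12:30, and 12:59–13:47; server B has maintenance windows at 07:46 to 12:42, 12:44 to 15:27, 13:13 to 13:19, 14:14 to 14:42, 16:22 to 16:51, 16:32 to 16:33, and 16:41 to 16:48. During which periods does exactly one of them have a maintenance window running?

A, merged: 07:01-07:31, 08:30-10:07, 11:27-12:40, 12:59-13:47.
B, merged: 07:46-12:42, 12:44-15:27, 16:22-16:51.
Only in the first: 07:01-07:31.
Only in the second: 07:46-08:30, 10:07-11:27, 12:40-12:42, 12:44-12:59, 13:47-15:27, 16:22-16:51.
Together these are the periods covered by exactly one.

07:01-07:31, 07:46-08:30, 10:07-11:27, 12:40-12:42, 12:44-12:59, 13:47-15:27, 16:22-16:51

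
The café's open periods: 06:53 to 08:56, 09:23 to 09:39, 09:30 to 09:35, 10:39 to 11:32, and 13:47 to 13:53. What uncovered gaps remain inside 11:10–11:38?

11:32–11:38

The merged coverage is 06:53–08:56, 09:23–09:39, 10:39–11:32, 13:47–13:53.
Uncovered inside 11:10–11:38: 11:32–11:38.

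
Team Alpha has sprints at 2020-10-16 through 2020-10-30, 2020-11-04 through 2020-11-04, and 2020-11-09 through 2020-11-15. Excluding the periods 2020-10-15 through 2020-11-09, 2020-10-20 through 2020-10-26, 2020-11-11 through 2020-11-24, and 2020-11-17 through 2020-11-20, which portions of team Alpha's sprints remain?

2020-11-10 through 2020-11-10

Merge the second list: 2020-10-15 through 2020-11-09, 2020-11-11 through 2020-11-24.
2020-10-16 through 2020-10-30 lies entirely inside B → drops out.
2020-11-04 through 2020-11-04 lies entirely inside B → drops out.
2020-11-09 through 2020-11-15 with B removed leaves 2020-11-10 through 2020-11-10.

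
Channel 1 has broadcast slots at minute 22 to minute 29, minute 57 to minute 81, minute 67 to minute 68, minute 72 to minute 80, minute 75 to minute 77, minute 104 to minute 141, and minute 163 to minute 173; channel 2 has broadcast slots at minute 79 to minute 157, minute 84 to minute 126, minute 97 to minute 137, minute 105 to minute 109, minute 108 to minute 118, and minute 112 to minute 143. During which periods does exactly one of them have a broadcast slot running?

minute 22 to minute 29, minute 57 to minute 79, minute 81 to minute 104, minute 141 to minute 157, minute 163 to minute 173

Merge the first list: minute 22 to minute 29, minute 57 to minute 81, minute 104 to minute 141, minute 163 to minute 173.
Merge the second list: minute 79 to minute 157.
A \ B = minute 22 to minute 29, minute 57 to minute 79, minute 163 to minute 173.
B \ A = minute 81 to minute 104, minute 141 to minute 157.
Union of the two gives the symmetric difference.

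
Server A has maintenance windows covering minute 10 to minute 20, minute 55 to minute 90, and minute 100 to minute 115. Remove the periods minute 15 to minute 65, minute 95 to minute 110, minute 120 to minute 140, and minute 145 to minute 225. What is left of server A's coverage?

minute 10 to minute 15, minute 65 to minute 90, minute 110 to minute 115

minute 10 to minute 20 with B removed leaves minute 10 to minute 15.
minute 55 to minute 90 with B removed leaves minute 65 to minute 90.
minute 100 to minute 115 with B removed leaves minute 110 to minute 115.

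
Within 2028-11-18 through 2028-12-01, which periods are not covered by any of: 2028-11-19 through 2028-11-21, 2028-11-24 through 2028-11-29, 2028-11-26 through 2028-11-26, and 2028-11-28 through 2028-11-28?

The merged coverage is 2028-11-19 through 2028-11-21, 2028-11-24 through 2028-11-29.
Gaps within 2028-11-18 through 2028-12-01: 2028-11-18 through 2028-11-18, 2028-11-22 through 2028-11-23, 2028-11-30 through 2028-12-01.

2028-11-18 through 2028-11-18, 2028-11-22 through 2028-11-23, 2028-11-30 through 2028-12-01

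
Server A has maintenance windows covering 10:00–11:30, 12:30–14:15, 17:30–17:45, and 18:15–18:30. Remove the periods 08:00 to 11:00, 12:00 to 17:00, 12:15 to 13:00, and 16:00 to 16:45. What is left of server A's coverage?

Second set merges to 08:00–11:00, 12:00–17:00.
10:00–11:30 with B removed leaves 11:00–11:30.
12:30–14:15 lies entirely inside B → drops out.
17:30–17:45 is untouched.
18:15–18:30 is untouched.

11:00–11:30, 17:30–17:45, 18:15–18:30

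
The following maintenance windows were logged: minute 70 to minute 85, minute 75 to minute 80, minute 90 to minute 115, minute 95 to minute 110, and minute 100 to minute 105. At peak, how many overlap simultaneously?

Sweep endpoints in order; track running count of active intervals.
Peak of 3 reached at minute 100.

3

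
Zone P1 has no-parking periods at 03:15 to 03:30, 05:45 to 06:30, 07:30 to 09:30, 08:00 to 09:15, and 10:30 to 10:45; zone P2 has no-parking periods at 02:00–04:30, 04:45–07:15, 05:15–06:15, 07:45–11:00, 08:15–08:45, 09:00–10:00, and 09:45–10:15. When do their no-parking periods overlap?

03:15-03:30, 05:45-06:30, 07:45-09:30, 10:30-10:45

Merge the first list: 03:15-03:30, 05:45-06:30, 07:30-09:30, 10:30-10:45.
Merge the second list: 02:00-04:30, 04:45-07:15, 07:45-11:00.
03:15-03:30 ∩ B → 03:15-03:30.
05:45-06:30 ∩ B → 05:45-06:30.
07:30-09:30 ∩ B → 07:45-09:30.
10:30-10:45 ∩ B → 10:30-10:45.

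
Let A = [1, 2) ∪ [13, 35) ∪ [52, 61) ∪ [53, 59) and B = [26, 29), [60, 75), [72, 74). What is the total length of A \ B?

First set merges to [1, 2), [13, 35), [52, 61).
Second set merges to [26, 29), [60, 75).
A \ B = [1, 2), [13, 26), [29, 35), [52, 60).
Total: 1 + 13 + 6 + 8 = 28.

28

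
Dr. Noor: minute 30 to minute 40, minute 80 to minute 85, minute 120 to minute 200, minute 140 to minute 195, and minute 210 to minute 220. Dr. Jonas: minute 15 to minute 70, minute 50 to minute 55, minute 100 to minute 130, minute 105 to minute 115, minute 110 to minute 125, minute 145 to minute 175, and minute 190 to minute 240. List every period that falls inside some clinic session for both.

First set merges to minute 30 to minute 40, minute 80 to minute 85, minute 120 to minute 200, minute 210 to minute 220.
Second set merges to minute 15 to minute 70, minute 100 to minute 130, minute 145 to minute 175, minute 190 to minute 240.
minute 30 to minute 40 meets the second set on minute 30 to minute 40.
minute 80 to minute 85: no overlap with the second set.
minute 120 to minute 200 meets the second set on minute 120 to minute 130, minute 145 to minute 175, minute 190 to minute 200.
minute 210 to minute 220 meets the second set on minute 210 to minute 220.

minute 30 to minute 40, minute 120 to minute 130, minute 145 to minute 175, minute 190 to minute 200, minute 210 to minute 220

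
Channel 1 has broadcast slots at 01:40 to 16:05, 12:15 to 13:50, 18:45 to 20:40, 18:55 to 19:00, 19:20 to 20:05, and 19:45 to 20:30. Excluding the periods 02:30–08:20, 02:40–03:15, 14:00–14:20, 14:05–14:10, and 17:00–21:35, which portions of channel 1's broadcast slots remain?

Merge the first list: 01:40-16:05, 18:45-20:40.
Merge the second list: 02:30-08:20, 14:00-14:20, 17:00-21:35.
01:40-16:05 \ B = 01:40-02:30, 08:20-14:00, 14:20-16:05.
18:45-20:40: entirely removed.

01:40-02:30, 08:20-14:00, 14:20-16:05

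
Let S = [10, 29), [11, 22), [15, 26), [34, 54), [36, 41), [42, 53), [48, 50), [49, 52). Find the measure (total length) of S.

39

Merged: [10, 29), [34, 54).
Lengths: 19 + 20 = 39.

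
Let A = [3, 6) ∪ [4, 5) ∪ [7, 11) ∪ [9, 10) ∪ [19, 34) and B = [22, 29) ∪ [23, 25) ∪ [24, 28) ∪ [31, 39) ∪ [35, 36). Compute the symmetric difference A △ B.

[3, 6) ∪ [7, 11) ∪ [19, 22) ∪ [29, 31) ∪ [34, 39)

Merge the first list: [3, 6), [7, 11), [19, 34).
Merge the second list: [22, 29), [31, 39).
Only in the first: [3, 6), [7, 11), [19, 22), [29, 31).
Only in the second: [34, 39).
Together these are the periods covered by exactly one.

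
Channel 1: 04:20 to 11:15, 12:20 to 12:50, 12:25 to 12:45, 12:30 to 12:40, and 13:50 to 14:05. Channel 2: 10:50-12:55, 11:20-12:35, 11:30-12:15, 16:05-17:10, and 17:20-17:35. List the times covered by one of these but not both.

Merge the first list: 04:20–11:15, 12:20–12:50, 13:50–14:05.
Merge the second list: 10:50–12:55, 16:05–17:10, 17:20–17:35.
A but not B: 04:20–10:50, 13:50–14:05.
B but not A: 11:15–12:20, 12:50–12:55, 16:05–17:10, 17:20–17:35.
Combining gives A △ B.

04:20–10:50, 11:15–12:20, 12:50–12:55, 13:50–14:05, 16:05–17:10, 17:20–17:35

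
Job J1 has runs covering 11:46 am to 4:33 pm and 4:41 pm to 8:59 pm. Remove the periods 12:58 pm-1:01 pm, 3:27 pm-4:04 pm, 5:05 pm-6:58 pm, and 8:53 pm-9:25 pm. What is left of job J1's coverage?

11:46 am–12:58 pm, 1:01 pm–3:27 pm, 4:04 pm–4:33 pm, 4:41 pm–5:05 pm, 6:58 pm–8:53 pm

11:46 am–4:33 pm with B removed leaves 11:46 am–12:58 pm, 1:01 pm–3:27 pm, 4:04 pm–4:33 pm.
4:41 pm–8:59 pm with B removed leaves 4:41 pm–5:05 pm, 6:58 pm–8:53 pm.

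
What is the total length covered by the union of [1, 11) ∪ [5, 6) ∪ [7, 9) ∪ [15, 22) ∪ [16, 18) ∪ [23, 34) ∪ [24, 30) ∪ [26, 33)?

28

Merged: [1, 11), [15, 22), [23, 34).
Lengths: 10 + 7 + 11 = 28.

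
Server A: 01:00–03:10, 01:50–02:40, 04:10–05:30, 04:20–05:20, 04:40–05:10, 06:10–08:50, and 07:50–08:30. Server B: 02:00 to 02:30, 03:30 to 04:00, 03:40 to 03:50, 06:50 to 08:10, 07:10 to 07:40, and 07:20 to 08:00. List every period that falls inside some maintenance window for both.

02:00-02:30, 06:50-08:10

A, merged: 01:00-03:10, 04:10-05:30, 06:10-08:50.
B, merged: 02:00-02:30, 03:30-04:00, 06:50-08:10.
01:00-03:10 ∩ B → 02:00-02:30.
04:10-05:30 meets no B interval.
06:10-08:50 ∩ B → 06:50-08:10.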